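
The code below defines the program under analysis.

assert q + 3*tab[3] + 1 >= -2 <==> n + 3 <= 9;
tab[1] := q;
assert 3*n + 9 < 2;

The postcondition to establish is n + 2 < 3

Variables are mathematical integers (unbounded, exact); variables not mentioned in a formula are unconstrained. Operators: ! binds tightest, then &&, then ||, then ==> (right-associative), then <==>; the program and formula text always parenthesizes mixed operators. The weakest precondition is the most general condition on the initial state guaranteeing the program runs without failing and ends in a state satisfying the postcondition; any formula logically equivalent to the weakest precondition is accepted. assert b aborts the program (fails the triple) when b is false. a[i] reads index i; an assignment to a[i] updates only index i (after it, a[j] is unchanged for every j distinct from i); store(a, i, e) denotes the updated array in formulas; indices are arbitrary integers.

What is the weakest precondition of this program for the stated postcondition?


Working backward. After the program, the postcondition n + 2 < 3 must hold; in canonical form it is n < 1.
Before assert 3*n + 9 < 2: 3*n < -7 && n < 1
Before tab[1] := q: 3*n < -7 && n < 1
Before assert q + 3*tab[3] + 1 >= -2 <==> n + 3 <= 9: (3*tab[3] + q >= -3 <==> n <= 6) && 3*n < -7 && n < 1
Answer: WP = (3*tab[3] + q >= -3 <==> n <= 6) && 3*n < -7 && n < 1


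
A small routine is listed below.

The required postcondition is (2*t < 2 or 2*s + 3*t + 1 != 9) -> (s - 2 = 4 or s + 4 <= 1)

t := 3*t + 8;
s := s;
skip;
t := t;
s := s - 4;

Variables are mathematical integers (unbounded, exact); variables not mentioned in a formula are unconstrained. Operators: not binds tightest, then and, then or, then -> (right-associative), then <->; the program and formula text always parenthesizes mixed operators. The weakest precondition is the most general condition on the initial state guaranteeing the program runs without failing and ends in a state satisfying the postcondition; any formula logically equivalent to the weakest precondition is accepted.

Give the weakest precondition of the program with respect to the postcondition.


Working backward. After the program, the postcondition (2*t < 2 or 2*s + 3*t + 1 != 9) -> (s - 2 = 4 or s + 4 <= 1) must hold; in canonical form it is (2*t < 2 or 2*s + 3*t != 8) -> (s = 6 or s <= -3).
Before s := s - 4: (2*t < 2 or 2*s + 3*t != 16) -> (s = 10 or s <= 1)
Before t := t: (2*t < 2 or 2*s + 3*t != 16) -> (s = 10 or s <= 1)
Before skip: (2*t < 2 or 2*s + 3*t != 16) -> (s = 10 or s <= 1)
Before s := s: (2*t < 2 or 2*s + 3*t != 16) -> (s = 10 or s <= 1)
Before t := 3*t + 8: (6*t < -14 or 2*s + 9*t != -8) -> (s = 10 or s <= 1)
Answer: WP = (6*t < -14 or 2*s + 9*t != -8) -> (s = 10 or s <= 1)


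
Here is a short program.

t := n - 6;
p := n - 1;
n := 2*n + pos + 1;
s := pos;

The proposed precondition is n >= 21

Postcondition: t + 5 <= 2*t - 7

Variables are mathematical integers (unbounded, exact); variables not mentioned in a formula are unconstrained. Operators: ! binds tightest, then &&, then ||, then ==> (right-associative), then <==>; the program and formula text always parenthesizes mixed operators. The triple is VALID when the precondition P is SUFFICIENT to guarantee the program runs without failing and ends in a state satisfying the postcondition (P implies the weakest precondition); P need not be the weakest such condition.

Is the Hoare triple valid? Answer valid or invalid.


Working backward. After the program, the postcondition t + 5 <= 2*t - 7 must hold; in canonical form it is t >= 12.
Before s := pos: t >= 12
Before n := 2*n + pos + 1: t >= 12
Before p := n - 1: t >= 12
Before t := n - 6: n >= 18
The weakest precondition is n >= 18.
Check whether n >= 21 implies it.
Every state satisfying the precondition satisfies the weakest precondition: the implication holds.
Answer: valid


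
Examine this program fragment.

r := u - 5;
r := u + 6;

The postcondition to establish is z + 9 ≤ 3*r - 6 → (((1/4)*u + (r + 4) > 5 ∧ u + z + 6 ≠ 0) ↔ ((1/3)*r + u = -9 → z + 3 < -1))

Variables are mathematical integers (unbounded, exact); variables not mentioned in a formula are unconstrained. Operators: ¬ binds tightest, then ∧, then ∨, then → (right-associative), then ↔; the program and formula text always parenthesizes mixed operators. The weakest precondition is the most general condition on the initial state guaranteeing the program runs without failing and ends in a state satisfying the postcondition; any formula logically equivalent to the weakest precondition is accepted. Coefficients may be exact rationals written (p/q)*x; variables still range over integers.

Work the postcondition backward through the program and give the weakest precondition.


Working backward. After the program, the postcondition z + 9 ≤ 3*r - 6 → (((1/4)*u + (r + 4) > 5 ∧ u + z + 6 ≠ 0) ↔ ((1/3)*r + u = -9 → z + 3 < -1)) must hold; in canonical form it is z ≤ 3*r - 15 → ((r + (1/4)*u > 1 ∧ u + z ≠ -6) ↔ ((1/3)*r + u = -9 → z < -4)).
Before r := u + 6: z ≤ 3*u + 3 → (((5/4)*u > -5 ∧ u + z ≠ -6) ↔ ((4/3)*u = -11 → z < -4))
Before r := u - 5: z ≤ 3*u + 3 → (((5/4)*u > -5 ∧ u + z ≠ -6) ↔ ((4/3)*u = -11 → z < -4))
Answer: WP = z ≤ 3*u + 3 → (((5/4)*u > -5 ∧ u + z ≠ -6) ↔ ((4/3)*u = -11 → z < -4))


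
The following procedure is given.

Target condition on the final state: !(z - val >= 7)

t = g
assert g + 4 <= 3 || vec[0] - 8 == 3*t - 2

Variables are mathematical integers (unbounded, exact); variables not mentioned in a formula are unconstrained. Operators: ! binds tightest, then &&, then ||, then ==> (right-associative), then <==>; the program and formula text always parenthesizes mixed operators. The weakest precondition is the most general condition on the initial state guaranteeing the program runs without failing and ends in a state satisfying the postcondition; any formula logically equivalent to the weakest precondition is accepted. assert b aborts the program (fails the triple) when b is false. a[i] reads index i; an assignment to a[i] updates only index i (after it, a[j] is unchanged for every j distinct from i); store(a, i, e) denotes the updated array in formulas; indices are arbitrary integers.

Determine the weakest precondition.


Working backward. After the program, the postcondition !(z - val >= 7) must hold; in canonical form it is !(z >= val + 7).
Before assert g + 4 <= 3 || vec[0] - 8 == 3*t - 2: (g <= -1 || vec[0] == 3*t + 6) && (!(z >= val + 7))
Before t := g: (g <= -1 || vec[0] == 3*g + 6) && (!(z >= val + 7))
Answer: WP = (g <= -1 || vec[0] == 3*g + 6) && (!(z >= val + 7))


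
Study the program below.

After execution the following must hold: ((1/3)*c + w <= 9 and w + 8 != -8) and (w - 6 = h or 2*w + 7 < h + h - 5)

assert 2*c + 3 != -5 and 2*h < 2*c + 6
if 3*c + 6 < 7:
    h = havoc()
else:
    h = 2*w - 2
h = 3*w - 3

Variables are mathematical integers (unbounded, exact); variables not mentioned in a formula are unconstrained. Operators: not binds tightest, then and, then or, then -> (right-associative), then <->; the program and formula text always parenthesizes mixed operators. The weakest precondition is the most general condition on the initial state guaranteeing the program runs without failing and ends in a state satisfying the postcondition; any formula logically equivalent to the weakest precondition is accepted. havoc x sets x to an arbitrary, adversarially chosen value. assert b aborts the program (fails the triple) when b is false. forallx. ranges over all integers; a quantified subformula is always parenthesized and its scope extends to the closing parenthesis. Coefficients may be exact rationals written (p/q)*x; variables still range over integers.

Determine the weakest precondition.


Working backward. After the program, the postcondition ((1/3)*c + w <= 9 and w + 8 != -8) and (w - 6 = h or 2*w + 7 < h + h - 5) must hold; in canonical form it is (1/3)*c + w <= 9 and w != -16 and (w = h + 6 or 2*w < 2*h - 12).
Before h := 3*w - 3: (1/3)*c + w <= 9 and w != -16 and (2*w = -3 or 4*w > 18)
Then branch requires (1/3)*c + w <= 9 and w != -16 and (2*w = -3 or 4*w > 18); else branch requires (1/3)*c + w <= 9 and w != -16 and (2*w = -3 or 4*w > 18).
Before the if: (3*c < 1 -> ((1/3)*c + w <= 9 and w != -16 and (2*w = -3 or 4*w > 18))) and ((not (3*c < 1)) -> ((1/3)*c + w <= 9 and w != -16 and (2*w = -3 or 4*w > 18)))
Before assert 2*c + 3 != -5 and 2*h < 2*c + 6: 2*c != -8 and 2*h < 2*c + 6 and (3*c < 1 -> ((1/3)*c + w <= 9 and w != -16 and (2*w = -3 or 4*w > 18))) and ((not (3*c < 1)) -> ((1/3)*c + w <= 9 and w != -16 and (2*w = -3 or 4*w > 18)))
Answer: WP = 2*c != -8 and 2*h < 2*c + 6 and (3*c < 1 -> ((1/3)*c + w <= 9 and w != -16 and (2*w = -3 or 4*w > 18))) and ((not (3*c < 1)) -> ((1/3)*c + w <= 9 and w != -16 and (2*w = -3 or 4*w > 18)))


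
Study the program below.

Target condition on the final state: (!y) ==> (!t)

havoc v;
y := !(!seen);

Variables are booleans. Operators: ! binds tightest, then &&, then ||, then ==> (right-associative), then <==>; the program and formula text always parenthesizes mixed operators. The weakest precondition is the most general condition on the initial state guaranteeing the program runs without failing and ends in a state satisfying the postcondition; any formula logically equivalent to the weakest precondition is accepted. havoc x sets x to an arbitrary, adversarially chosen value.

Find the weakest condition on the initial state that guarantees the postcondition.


Working backward. After the program, (!y) ==> (!t) must hold.
Before y := !(!seen): (!seen) ==> (!t)
Before havoc v: (!seen) ==> (!t)
Answer: WP = (!seen) ==> (!t)


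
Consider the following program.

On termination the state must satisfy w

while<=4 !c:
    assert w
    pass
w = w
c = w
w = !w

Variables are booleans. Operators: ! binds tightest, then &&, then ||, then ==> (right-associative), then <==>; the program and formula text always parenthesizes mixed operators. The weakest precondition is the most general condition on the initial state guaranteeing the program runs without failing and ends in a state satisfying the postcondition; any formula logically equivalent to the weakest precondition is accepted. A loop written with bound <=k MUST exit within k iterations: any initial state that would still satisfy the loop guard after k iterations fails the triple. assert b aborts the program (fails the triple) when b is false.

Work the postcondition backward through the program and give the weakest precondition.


Working backward. After the program, w must hold.
Before w := !w: !w
Before c := w: !w
Before w := w: !w
Before the loop (bound <=4), unroll the exhaustion recursion (WP_0 = exit-now case; WP_j = one more guarded iteration, up to j = 4):
  WP_0: c && (!w)
  WP_1: c && (c ==> (!w))
  WP_2: ((!c) ==> (w && c && (c ==> (!w)))) && (c ==> (!w))
  WP_3: ((!c) ==> (w && ((!c) ==> (w && c && (c ==> (!w)))) && (c ==> (!w)))) && (c ==> (!w))
  WP_4: ((!c) ==> (w && ((!c) ==> (w && ((!c) ==> (w && c && (c ==> (!w)))) && (c ==> (!w)))) && (c ==> (!w)))) && (c ==> (!w))
So before the loop: ((!c) ==> (w && ((!c) ==> (w && ((!c) ==> (w && c && (c ==> (!w)))) && (c ==> (!w)))) && (c ==> (!w)))) && (c ==> (!w))
Answer: WP = ((!c) ==> (w && ((!c) ==> (w && ((!c) ==> (w && c && (c ==> (!w)))) && (c ==> (!w)))) && (c ==> (!w)))) && (c ==> (!w))


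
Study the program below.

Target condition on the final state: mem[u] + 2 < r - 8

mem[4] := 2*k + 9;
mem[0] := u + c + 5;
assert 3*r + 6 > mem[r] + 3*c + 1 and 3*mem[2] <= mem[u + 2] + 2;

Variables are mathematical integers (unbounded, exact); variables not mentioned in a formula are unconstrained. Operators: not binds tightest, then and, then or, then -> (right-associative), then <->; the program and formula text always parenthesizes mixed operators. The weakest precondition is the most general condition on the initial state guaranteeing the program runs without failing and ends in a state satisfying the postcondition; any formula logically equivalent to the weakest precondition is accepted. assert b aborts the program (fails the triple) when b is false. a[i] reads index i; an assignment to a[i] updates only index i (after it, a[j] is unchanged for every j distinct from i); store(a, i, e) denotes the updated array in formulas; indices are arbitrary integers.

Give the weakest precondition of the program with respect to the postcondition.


Working backward. After the program, the postcondition mem[u] + 2 < r - 8 must hold; in canonical form it is mem[u] < r - 10.
Before assert 3*r + 6 > mem[r] + 3*c + 1 and 3*mem[2] <= mem[u + 2] + 2: 3*r > mem[r] + 3*c - 5 and 3*mem[2] <= mem[u + 2] + 2 and mem[u] < r - 10
Before mem[0] := u + c + 5: 3*r > store(mem, 0, c + u + 5)[r] + 3*c - 5 and 3*mem[2] <= store(mem, 0, c + u + 5)[u + 2] + 2 and store(mem, 0, c + u + 5)[u] < r - 10
Before mem[4] := 2*k + 9: 3*r > store(store(mem, 4, 2*k + 9), 0, c + u + 5)[r] + 3*c - 5 and 3*mem[2] <= store(store(mem, 4, 2*k + 9), 0, c + u + 5)[u + 2] + 2 and store(store(mem, 4, 2*k + 9), 0, c + u + 5)[u] < r - 10
Answer: WP = 3*r > store(store(mem, 4, 2*k + 9), 0, c + u + 5)[r] + 3*c - 5 and 3*mem[2] <= store(store(mem, 4, 2*k + 9), 0, c + u + 5)[u + 2] + 2 and store(store(mem, 4, 2*k + 9), 0, c + u + 5)[u] < r - 10


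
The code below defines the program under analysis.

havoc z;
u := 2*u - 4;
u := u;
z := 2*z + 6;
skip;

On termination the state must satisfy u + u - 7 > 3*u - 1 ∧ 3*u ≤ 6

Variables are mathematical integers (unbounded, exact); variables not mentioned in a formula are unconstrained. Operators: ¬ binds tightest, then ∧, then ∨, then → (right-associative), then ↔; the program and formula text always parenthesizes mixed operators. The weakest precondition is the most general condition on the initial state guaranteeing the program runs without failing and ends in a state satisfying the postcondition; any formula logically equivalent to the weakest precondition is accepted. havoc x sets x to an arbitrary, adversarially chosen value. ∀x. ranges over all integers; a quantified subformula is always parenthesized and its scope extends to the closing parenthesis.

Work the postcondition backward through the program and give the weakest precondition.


Working backward. After the program, the postcondition u + u - 7 > 3*u - 1 ∧ 3*u ≤ 6 must hold; in canonical form it is u < -6 ∧ 3*u ≤ 6.
Before skip: u < -6 ∧ 3*u ≤ 6
Before z := 2*z + 6: u < -6 ∧ 3*u ≤ 6
Before u := u: u < -6 ∧ 3*u ≤ 6
Before u := 2*u - 4: 2*u < -2 ∧ 6*u ≤ 18
Before havoc z: 2*u < -2 ∧ 6*u ≤ 18
Answer: WP = 2*u < -2 ∧ 6*u ≤ 18


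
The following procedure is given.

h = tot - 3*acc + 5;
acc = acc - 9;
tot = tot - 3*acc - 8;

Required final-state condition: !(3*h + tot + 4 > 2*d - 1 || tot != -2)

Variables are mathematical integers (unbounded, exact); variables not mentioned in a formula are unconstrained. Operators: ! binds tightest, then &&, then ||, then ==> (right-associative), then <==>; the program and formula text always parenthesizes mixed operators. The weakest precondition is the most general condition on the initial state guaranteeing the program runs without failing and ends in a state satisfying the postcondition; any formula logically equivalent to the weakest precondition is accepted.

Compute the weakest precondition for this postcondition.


Working backward. After the program, the postcondition !(3*h + tot + 4 > 2*d - 1 || tot != -2) must hold; in canonical form it is !(3*h + tot > 2*d - 5 || tot != -2).
Before tot := tot - 3*acc - 8: !(3*h + tot > 3*acc + 2*d + 3 || tot != 3*acc + 6)
Before acc := acc - 9: !(3*h + tot > 3*acc + 2*d - 24 || tot != 3*acc - 21)
Before h := tot - 3*acc + 5: !(4*tot > 12*acc + 2*d - 39 || tot != 3*acc - 21)
Answer: WP = !(4*tot > 12*acc + 2*d - 39 || tot != 3*acc - 21)


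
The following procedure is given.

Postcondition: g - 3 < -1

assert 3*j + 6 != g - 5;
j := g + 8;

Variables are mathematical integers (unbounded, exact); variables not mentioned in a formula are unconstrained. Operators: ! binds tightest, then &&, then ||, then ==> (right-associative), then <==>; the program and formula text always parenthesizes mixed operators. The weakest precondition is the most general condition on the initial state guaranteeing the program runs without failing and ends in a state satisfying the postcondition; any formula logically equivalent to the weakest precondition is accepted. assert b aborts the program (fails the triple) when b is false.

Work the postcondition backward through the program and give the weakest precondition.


Working backward. After the program, the postcondition g - 3 < -1 must hold; in canonical form it is g < 2.
Before j := g + 8: g < 2
Before assert 3*j + 6 != g - 5: 3*j != g - 11 && g < 2
Answer: WP = 3*j != g - 11 && g < 2


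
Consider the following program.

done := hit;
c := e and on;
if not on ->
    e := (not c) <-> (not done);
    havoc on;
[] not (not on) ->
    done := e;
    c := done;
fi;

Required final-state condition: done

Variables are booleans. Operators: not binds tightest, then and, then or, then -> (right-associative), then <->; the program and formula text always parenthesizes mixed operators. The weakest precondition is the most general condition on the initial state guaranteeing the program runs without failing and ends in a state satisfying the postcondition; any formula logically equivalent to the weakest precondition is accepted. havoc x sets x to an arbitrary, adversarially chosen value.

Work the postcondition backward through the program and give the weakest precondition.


Working backward. After the program, done must hold.
Then branch requires done; else branch requires e.
Before the if: ((not on) -> done) and (on -> e)
Before c := e and on: ((not on) -> done) and (on -> e)
Before done := hit: ((not on) -> hit) and (on -> e)
Answer: WP = ((not on) -> hit) and (on -> e)


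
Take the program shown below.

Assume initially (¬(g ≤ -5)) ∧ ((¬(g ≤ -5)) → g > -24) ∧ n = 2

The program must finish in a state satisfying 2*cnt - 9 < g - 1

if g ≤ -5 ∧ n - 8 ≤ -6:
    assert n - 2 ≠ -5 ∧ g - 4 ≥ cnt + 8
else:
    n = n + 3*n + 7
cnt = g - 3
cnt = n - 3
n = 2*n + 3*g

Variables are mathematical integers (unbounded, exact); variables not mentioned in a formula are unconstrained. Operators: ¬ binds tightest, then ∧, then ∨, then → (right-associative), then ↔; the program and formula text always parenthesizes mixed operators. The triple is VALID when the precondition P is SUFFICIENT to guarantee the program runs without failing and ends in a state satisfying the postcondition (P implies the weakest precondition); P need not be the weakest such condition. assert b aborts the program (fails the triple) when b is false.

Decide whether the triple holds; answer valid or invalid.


Working backward. After the program, the postcondition 2*cnt - 9 < g - 1 must hold; in canonical form it is 2*cnt < g + 8.
Before n := 2*n + 3*g: 2*cnt < g + 8
Before cnt := n - 3: 2*n < g + 14
Before cnt := g - 3: 2*n < g + 14
Then branch requires n ≠ -3 ∧ g ≥ cnt + 12 ∧ 2*n < g + 14; else branch requires 8*n < g.
Before the if: ((g ≤ -5 ∧ n ≤ 2) → (n ≠ -3 ∧ g ≥ cnt + 12 ∧ 2*n < g + 14)) ∧ ((¬(g ≤ -5 ∧ n ≤ 2)) → 8*n < g)
The weakest precondition is ((g ≤ -5 ∧ n ≤ 2) → (n ≠ -3 ∧ g ≥ cnt + 12 ∧ 2*n < g + 14)) ∧ ((¬(g ≤ -5 ∧ n ≤ 2)) → 8*n < g).
Check whether (¬(g ≤ -5)) ∧ ((¬(g ≤ -5)) → g > -24) ∧ n = 2 implies it.
Countermodel: at the initial state cnt = 0, g = 16, n = 2, the precondition holds but the weakest precondition fails.
Answer: invalid


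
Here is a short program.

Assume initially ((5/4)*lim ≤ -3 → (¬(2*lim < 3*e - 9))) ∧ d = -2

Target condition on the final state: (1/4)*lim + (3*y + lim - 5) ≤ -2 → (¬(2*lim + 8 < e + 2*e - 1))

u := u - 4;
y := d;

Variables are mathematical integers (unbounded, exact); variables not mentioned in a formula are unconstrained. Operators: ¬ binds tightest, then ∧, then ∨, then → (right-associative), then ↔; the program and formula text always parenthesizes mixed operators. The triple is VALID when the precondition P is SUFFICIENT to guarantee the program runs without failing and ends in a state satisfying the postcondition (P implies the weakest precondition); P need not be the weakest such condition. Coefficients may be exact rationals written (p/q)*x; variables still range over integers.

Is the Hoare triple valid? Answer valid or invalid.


Working backward. After the program, the postcondition (1/4)*lim + (3*y + lim - 5) ≤ -2 → (¬(2*lim + 8 < e + 2*e - 1)) must hold; in canonical form it is (5/4)*lim + 3*y ≤ 3 → (¬(2*lim < 3*e - 9)).
Before y := d: 3*d + (5/4)*lim ≤ 3 → (¬(2*lim < 3*e - 9))
Before u := u - 4: 3*d + (5/4)*lim ≤ 3 → (¬(2*lim < 3*e - 9))
The weakest precondition is 3*d + (5/4)*lim ≤ 3 → (¬(2*lim < 3*e - 9)).
Check whether ((5/4)*lim ≤ -3 → (¬(2*lim < 3*e - 9))) ∧ d = -2 implies it.
Countermodel: at the initial state d = -2, e = 2, lim = -2, the precondition holds but the weakest precondition fails.
Answer: invalid


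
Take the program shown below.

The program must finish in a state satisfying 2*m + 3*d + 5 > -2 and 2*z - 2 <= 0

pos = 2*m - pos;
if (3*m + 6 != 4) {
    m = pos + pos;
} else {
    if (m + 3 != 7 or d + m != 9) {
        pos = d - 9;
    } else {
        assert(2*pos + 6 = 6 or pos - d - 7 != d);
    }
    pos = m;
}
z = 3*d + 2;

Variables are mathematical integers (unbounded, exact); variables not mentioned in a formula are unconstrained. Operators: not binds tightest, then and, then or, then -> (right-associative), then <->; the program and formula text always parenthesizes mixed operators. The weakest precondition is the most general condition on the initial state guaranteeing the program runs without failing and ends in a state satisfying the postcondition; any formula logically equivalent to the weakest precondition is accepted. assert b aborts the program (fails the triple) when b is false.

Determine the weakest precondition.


Working backward. After the program, the postcondition 2*m + 3*d + 5 > -2 and 2*z - 2 <= 0 must hold; in canonical form it is 3*d + 2*m > -7 and 2*z <= 2.
Before z := 3*d + 2: 3*d + 2*m > -7 and 6*d <= -2
Then branch requires 3*d + 4*pos > -7 and 6*d <= -2; else branch requires ((m != 4 or d + m != 9) -> (3*d + 2*m > -7 and 6*d <= -2)) and ((not (m != 4 or d + m != 9)) -> ((2*pos = 0 or pos != 2*d + 7) and 3*d + 2*m > -7 and 6*d <= -2)).
Before the if: (3*m != -2 -> (3*d + 4*pos > -7 and 6*d <= -2)) and ((not (3*m != -2)) -> (((m != 4 or d + m != 9) -> (3*d + 2*m > -7 and 6*d <= -2)) and ((not (m != 4 or d + m != 9)) -> ((2*pos = 0 or pos != 2*d + 7) and 3*d + 2*m > -7 and 6*d <= -2))))
Before pos := 2*m - pos: (3*m != -2 -> (3*d + 8*m > 4*pos - 7 and 6*d <= -2)) and ((not (3*m != -2)) -> (((m != 4 or d + m != 9) -> (3*d + 2*m > -7 and 6*d <= -2)) and ((not (m != 4 or d + m != 9)) -> ((4*m = 2*pos or 2*m != 2*d + pos + 7) and 3*d + 2*m > -7 and 6*d <= -2))))
Answer: WP = (3*m != -2 -> (3*d + 8*m > 4*pos - 7 and 6*d <= -2)) and ((not (3*m != -2)) -> (((m != 4 or d + m != 9) -> (3*d + 2*m > -7 and 6*d <= -2)) and ((not (m != 4 or d + m != 9)) -> ((4*m = 2*pos or 2*m != 2*d + pos + 7) and 3*d + 2*m > -7 and 6*d <= -2))))


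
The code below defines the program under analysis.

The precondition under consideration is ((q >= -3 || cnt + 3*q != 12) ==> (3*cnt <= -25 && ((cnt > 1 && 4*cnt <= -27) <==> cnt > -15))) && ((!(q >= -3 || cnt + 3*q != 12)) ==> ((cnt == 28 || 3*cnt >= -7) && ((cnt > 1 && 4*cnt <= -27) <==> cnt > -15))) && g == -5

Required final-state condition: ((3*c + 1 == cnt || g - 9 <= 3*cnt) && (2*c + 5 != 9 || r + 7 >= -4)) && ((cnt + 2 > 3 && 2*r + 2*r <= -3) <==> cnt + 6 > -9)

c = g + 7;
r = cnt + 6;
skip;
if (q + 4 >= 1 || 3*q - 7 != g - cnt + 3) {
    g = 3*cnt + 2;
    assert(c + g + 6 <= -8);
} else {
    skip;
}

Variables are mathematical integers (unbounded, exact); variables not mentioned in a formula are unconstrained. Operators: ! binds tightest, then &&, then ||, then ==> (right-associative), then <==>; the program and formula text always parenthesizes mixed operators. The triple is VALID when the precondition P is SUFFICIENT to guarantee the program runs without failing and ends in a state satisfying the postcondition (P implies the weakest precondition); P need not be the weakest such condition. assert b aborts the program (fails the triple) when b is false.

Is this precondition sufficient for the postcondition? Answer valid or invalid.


Working backward. After the program, the postcondition ((3*c + 1 == cnt || g - 9 <= 3*cnt) && (2*c + 5 != 9 || r + 7 >= -4)) && ((cnt + 2 > 3 && 2*r + 2*r <= -3) <==> cnt + 6 > -9) must hold; in canonical form it is (3*c == cnt - 1 || g <= 3*cnt + 9) && (2*c != 4 || r >= -11) && ((cnt > 1 && 4*r <= -3) <==> cnt > -15).
Then branch requires c + 3*cnt <= -16 && (2*c != 4 || r >= -11) && ((cnt > 1 && 4*r <= -3) <==> cnt > -15); else branch requires (3*c == cnt - 1 || g <= 3*cnt + 9) && (2*c != 4 || r >= -11) && ((cnt > 1 && 4*r <= -3) <==> cnt > -15).
Before the if: ((q >= -3 || cnt + 3*q != g + 10) ==> (c + 3*cnt <= -16 && (2*c != 4 || r >= -11) && ((cnt > 1 && 4*r <= -3) <==> cnt > -15))) && ((!(q >= -3 || cnt + 3*q != g + 10)) ==> ((3*c == cnt - 1 || g <= 3*cnt + 9) && (2*c != 4 || r >= -11) && ((cnt > 1 && 4*r <= -3) <==> cnt > -15)))
Before skip: ((q >= -3 || cnt + 3*q != g + 10) ==> (c + 3*cnt <= -16 && (2*c != 4 || r >= -11) && ((cnt > 1 && 4*r <= -3) <==> cnt > -15))) && ((!(q >= -3 || cnt + 3*q != g + 10)) ==> ((3*c == cnt - 1 || g <= 3*cnt + 9) && (2*c != 4 || r >= -11) && ((cnt > 1 && 4*r <= -3) <==> cnt > -15)))
Before r := cnt + 6: ((q >= -3 || cnt + 3*q != g + 10) ==> (c + 3*cnt <= -16 && (2*c != 4 || cnt >= -17) && ((cnt > 1 && 4*cnt <= -27) <==> cnt > -15))) && ((!(q >= -3 || cnt + 3*q != g + 10)) ==> ((3*c == cnt - 1 || g <= 3*cnt + 9) && (2*c != 4 || cnt >= -17) && ((cnt > 1 && 4*cnt <= -27) <==> cnt > -15)))
Before c := g + 7: ((q >= -3 || cnt + 3*q != g + 10) ==> (3*cnt + g <= -23 && (2*g != -10 || cnt >= -17) && ((cnt > 1 && 4*cnt <= -27) <==> cnt > -15))) && ((!(q >= -3 || cnt + 3*q != g + 10)) ==> ((3*g == cnt - 22 || g <= 3*cnt + 9) && (2*g != -10 || cnt >= -17) && ((cnt > 1 && 4*cnt <= -27) <==> cnt > -15)))
The weakest precondition is ((q >= -3 || cnt + 3*q != g + 10) ==> (3*cnt + g <= -23 && (2*g != -10 || cnt >= -17) && ((cnt > 1 && 4*cnt <= -27) <==> cnt > -15))) && ((!(q >= -3 || cnt + 3*q != g + 10)) ==> ((3*g == cnt - 22 || g <= 3*cnt + 9) && (2*g != -10 || cnt >= -17) && ((cnt > 1 && 4*cnt <= -27) <==> cnt > -15))).
Check whether ((q >= -3 || cnt + 3*q != 12) ==> (3*cnt <= -25 && ((cnt > 1 && 4*cnt <= -27) <==> cnt > -15))) && ((!(q >= -3 || cnt + 3*q != 12)) ==> ((cnt == 28 || 3*cnt >= -7) && ((cnt > 1 && 4*cnt <= -27) <==> cnt > -15))) && g == -5 implies it.
Countermodel: at the initial state cnt = -18, g = -5, q = -4, the precondition holds but the weakest precondition fails.
Answer: invalid


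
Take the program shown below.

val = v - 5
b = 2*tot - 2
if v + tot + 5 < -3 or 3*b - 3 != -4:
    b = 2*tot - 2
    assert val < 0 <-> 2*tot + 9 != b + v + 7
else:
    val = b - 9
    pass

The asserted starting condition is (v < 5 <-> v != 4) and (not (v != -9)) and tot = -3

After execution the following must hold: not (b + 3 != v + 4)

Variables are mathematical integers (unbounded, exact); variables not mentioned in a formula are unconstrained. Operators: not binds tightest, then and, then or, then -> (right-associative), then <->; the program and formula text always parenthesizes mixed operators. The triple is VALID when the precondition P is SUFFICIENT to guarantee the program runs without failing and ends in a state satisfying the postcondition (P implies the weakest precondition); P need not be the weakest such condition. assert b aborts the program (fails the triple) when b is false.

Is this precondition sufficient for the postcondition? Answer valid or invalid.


Working backward. After the program, the postcondition not (b + 3 != v + 4) must hold; in canonical form it is not (b != v + 1).
Then branch requires (val < 0 <-> v != 4) and (not (2*tot != v + 3)); else branch requires not (b != v + 1).
Before the if: ((tot + v < -8 or 3*b != -1) -> ((val < 0 <-> v != 4) and (not (2*tot != v + 3)))) and ((not (tot + v < -8 or 3*b != -1)) -> (not (b != v + 1)))
Before b := 2*tot - 2: ((tot + v < -8 or 6*tot != 5) -> ((val < 0 <-> v != 4) and (not (2*tot != v + 3)))) and ((not (tot + v < -8 or 6*tot != 5)) -> (not (2*tot != v + 3)))
Before val := v - 5: ((tot + v < -8 or 6*tot != 5) -> ((v < 5 <-> v != 4) and (not (2*tot != v + 3)))) and ((not (tot + v < -8 or 6*tot != 5)) -> (not (2*tot != v + 3)))
The weakest precondition is ((tot + v < -8 or 6*tot != 5) -> ((v < 5 <-> v != 4) and (not (2*tot != v + 3)))) and ((not (tot + v < -8 or 6*tot != 5)) -> (not (2*tot != v + 3))).
Check whether (v < 5 <-> v != 4) and (not (v != -9)) and tot = -3 implies it.
Every state satisfying the precondition satisfies the weakest precondition: the implication holds.
Answer: valid


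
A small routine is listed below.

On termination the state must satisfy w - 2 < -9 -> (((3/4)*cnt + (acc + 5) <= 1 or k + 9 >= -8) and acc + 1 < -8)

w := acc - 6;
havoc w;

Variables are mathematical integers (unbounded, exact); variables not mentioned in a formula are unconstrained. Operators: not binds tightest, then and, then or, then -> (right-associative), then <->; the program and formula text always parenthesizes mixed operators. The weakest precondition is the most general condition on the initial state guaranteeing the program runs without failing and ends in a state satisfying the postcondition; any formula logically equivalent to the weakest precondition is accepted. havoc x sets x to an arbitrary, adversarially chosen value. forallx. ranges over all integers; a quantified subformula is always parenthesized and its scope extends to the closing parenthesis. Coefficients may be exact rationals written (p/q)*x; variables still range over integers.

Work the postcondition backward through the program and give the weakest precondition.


Working backward. After the program, the postcondition w - 2 < -9 -> (((3/4)*cnt + (acc + 5) <= 1 or k + 9 >= -8) and acc + 1 < -8) must hold; in canonical form it is w < -7 -> ((acc + (3/4)*cnt <= -4 or k >= -17) and acc < -9).
Before havoc w: forall w_1. (w_1 < -7 -> ((acc + (3/4)*cnt <= -4 or k >= -17) and acc < -9))
Before w := acc - 6: forall w_1. (w_1 < -7 -> ((acc + (3/4)*cnt <= -4 or k >= -17) and acc < -9))
Answer: WP = forall w_1. (w_1 < -7 -> ((acc + (3/4)*cnt <= -4 or k >= -17) and acc < -9))


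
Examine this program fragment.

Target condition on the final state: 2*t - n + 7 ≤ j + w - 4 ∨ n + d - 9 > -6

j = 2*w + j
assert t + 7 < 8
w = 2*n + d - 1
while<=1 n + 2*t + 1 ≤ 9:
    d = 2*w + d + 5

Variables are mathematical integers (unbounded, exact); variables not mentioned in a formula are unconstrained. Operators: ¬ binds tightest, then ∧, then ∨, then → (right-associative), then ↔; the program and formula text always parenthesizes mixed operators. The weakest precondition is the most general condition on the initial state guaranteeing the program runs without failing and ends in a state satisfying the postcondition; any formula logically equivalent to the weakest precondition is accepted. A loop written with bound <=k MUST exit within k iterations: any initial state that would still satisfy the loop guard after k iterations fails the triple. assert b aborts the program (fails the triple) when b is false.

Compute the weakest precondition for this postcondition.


Working backward. After the program, the postcondition 2*t - n + 7 ≤ j + w - 4 ∨ n + d - 9 > -6 must hold; in canonical form it is 2*t ≤ j + n + w - 11 ∨ d + n > 3.
Before the loop (bound <=1), unroll the exhaustion recursion (WP_0 = exit-now case; WP_j = one more guarded iteration, up to j = 1):
  WP_0: (¬(n + 2*t ≤ 8)) ∧ (2*t ≤ j + n + w - 11 ∨ d + n > 3)
  WP_1: (n + 2*t ≤ 8 → ((¬(n + 2*t ≤ 8)) ∧ (2*t ≤ j + n + w - 11 ∨ d + n + 2*w > -2))) ∧ ((¬(n + 2*t ≤ 8)) → (2*t ≤ j + n + w - 11 ∨ d + n > 3))
So before the loop: (n + 2*t ≤ 8 → ((¬(n + 2*t ≤ 8)) ∧ (2*t ≤ j + n + w - 11 ∨ d + n + 2*w > -2))) ∧ ((¬(n + 2*t ≤ 8)) → (2*t ≤ j + n + w - 11 ∨ d + n > 3))
Before w := 2*n + d - 1: (n + 2*t ≤ 8 → ((¬(n + 2*t ≤ 8)) ∧ (2*t ≤ d + j + 3*n - 12 ∨ 3*d + 5*n > 0))) ∧ ((¬(n + 2*t ≤ 8)) → (2*t ≤ d + j + 3*n - 12 ∨ d + n > 3))
Before assert t + 7 < 8: t < 1 ∧ (n + 2*t ≤ 8 → ((¬(n + 2*t ≤ 8)) ∧ (2*t ≤ d + j + 3*n - 12 ∨ 3*d + 5*n > 0))) ∧ ((¬(n + 2*t ≤ 8)) → (2*t ≤ d + j + 3*n - 12 ∨ d + n > 3))
Before j := 2*w + j: t < 1 ∧ (n + 2*t ≤ 8 → ((¬(n + 2*t ≤ 8)) ∧ (2*t ≤ d + j + 3*n + 2*w - 12 ∨ 3*d + 5*n > 0))) ∧ ((¬(n + 2*t ≤ 8)) → (2*t ≤ d + j + 3*n + 2*w - 12 ∨ d + n > 3))
Answer: WP = t < 1 ∧ (n + 2*t ≤ 8 → ((¬(n + 2*t ≤ 8)) ∧ (2*t ≤ d + j + 3*n + 2*w - 12 ∨ 3*d + 5*n > 0))) ∧ ((¬(n + 2*t ≤ 8)) → (2*t ≤ d + j + 3*n + 2*w - 12 ∨ d + n > 3))


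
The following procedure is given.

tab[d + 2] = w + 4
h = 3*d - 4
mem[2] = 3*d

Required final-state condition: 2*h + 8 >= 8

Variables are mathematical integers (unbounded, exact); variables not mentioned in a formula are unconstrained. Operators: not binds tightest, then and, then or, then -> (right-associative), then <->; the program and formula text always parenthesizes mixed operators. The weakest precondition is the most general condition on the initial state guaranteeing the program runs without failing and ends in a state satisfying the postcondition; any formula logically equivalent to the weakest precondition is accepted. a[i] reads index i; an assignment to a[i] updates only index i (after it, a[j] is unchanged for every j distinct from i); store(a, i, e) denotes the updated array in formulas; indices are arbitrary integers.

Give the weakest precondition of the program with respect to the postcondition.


Working backward. After the program, the postcondition 2*h + 8 >= 8 must hold; in canonical form it is 2*h >= 0.
Before mem[2] := 3*d: 2*h >= 0
Before h := 3*d - 4: 6*d >= 8
Before tab[d + 2] := w + 4: 6*d >= 8
Answer: WP = 6*d >= 8


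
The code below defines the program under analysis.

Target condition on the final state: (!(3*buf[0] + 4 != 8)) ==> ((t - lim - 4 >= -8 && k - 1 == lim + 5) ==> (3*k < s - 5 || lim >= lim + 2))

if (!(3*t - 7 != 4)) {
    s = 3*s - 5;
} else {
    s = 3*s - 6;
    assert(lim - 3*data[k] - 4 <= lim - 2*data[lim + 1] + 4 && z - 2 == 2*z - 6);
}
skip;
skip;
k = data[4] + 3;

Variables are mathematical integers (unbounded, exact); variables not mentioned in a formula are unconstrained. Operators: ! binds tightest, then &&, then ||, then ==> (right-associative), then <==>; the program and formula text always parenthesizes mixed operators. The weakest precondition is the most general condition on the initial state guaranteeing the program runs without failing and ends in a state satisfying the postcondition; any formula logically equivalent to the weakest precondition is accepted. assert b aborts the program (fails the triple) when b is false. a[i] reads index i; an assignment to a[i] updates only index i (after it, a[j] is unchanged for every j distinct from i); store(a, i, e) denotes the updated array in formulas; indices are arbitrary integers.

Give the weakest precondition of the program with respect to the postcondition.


Working backward. After the program, the postcondition (!(3*buf[0] + 4 != 8)) ==> ((t - lim - 4 >= -8 && k - 1 == lim + 5) ==> (3*k < s - 5 || lim >= lim + 2)) must hold; in canonical form it is (!(3*buf[0] != 4)) ==> ((t >= lim - 4 && k == lim + 6) ==> 3*k < s - 5).
Before k := data[4] + 3: (!(3*buf[0] != 4)) ==> ((t >= lim - 4 && data[4] == lim + 3) ==> 3*data[4] < s - 14)
Before skip: (!(3*buf[0] != 4)) ==> ((t >= lim - 4 && data[4] == lim + 3) ==> 3*data[4] < s - 14)
Before skip: (!(3*buf[0] != 4)) ==> ((t >= lim - 4 && data[4] == lim + 3) ==> 3*data[4] < s - 14)
Then branch requires (!(3*buf[0] != 4)) ==> ((t >= lim - 4 && data[4] == lim + 3) ==> 3*data[4] < 3*s - 19); else branch requires 2*data[lim + 1] <= 3*data[k] + 8 && z == 4 && ((!(3*buf[0] != 4)) ==> ((t >= lim - 4 && data[4] == lim + 3) ==> 3*data[4] < 3*s - 20)).
Before the if: ((!(3*t != 11)) ==> ((!(3*buf[0] != 4)) ==> ((t >= lim - 4 && data[4] == lim + 3) ==> 3*data[4] < 3*s - 19))) && (3*t != 11 ==> (2*data[lim + 1] <= 3*data[k] + 8 && z == 4 && ((!(3*buf[0] != 4)) ==> ((t >= lim - 4 && data[4] == lim + 3) ==> 3*data[4] < 3*s - 20))))
Answer: WP = ((!(3*t != 11)) ==> ((!(3*buf[0] != 4)) ==> ((t >= lim - 4 && data[4] == lim + 3) ==> 3*data[4] < 3*s - 19))) && (3*t != 11 ==> (2*data[lim + 1] <= 3*data[k] + 8 && z == 4 && ((!(3*buf[0] != 4)) ==> ((t >= lim - 4 && data[4] == lim + 3) ==> 3*data[4] < 3*s - 20))))


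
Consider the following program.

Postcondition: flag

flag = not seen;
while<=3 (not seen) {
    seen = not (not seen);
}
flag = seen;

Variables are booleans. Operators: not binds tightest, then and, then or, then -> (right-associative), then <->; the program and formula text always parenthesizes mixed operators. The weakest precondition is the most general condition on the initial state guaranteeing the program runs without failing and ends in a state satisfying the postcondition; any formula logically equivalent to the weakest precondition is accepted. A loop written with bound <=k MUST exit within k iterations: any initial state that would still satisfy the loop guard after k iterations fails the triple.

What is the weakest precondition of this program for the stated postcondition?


Working backward. After the program, flag must hold.
Before flag := seen: seen
Before the loop (bound <=3), unroll the exhaustion recursion (WP_0 = exit-now case; WP_j = one more guarded iteration, up to j = 3):
  WP_0: seen
  WP_1: (not seen) -> seen
  WP_2: (not seen) -> ((not seen) -> seen)
  WP_3: (not seen) -> ((not seen) -> ((not seen) -> seen))
So before the loop: (not seen) -> ((not seen) -> ((not seen) -> seen))
Before flag := not seen: (not seen) -> ((not seen) -> ((not seen) -> seen))
Answer: WP = (not seen) -> ((not seen) -> ((not seen) -> seen))


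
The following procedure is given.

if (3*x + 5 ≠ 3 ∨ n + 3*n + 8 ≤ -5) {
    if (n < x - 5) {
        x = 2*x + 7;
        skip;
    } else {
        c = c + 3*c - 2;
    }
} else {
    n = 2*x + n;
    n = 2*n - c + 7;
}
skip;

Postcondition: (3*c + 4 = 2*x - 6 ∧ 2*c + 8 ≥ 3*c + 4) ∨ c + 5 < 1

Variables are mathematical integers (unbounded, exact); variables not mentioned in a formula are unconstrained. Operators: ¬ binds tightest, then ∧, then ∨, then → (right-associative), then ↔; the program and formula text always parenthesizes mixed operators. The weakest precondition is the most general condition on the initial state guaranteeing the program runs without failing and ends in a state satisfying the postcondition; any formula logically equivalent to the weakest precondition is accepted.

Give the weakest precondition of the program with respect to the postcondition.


Working backward. After the program, the postcondition (3*c + 4 = 2*x - 6 ∧ 2*c + 8 ≥ 3*c + 4) ∨ c + 5 < 1 must hold; in canonical form it is (3*c = 2*x - 10 ∧ c ≤ 4) ∨ c < -4.
Before skip: (3*c = 2*x - 10 ∧ c ≤ 4) ∨ c < -4
Then branch requires (n < x - 5 → ((3*c = 4*x + 4 ∧ c ≤ 4) ∨ c < -4)) ∧ ((¬(n < x - 5)) → ((12*c = 2*x - 4 ∧ 4*c ≤ 6) ∨ 4*c < -2)); else branch requires (3*c = 2*x - 10 ∧ c ≤ 4) ∨ c < -4.
Before the if: ((3*x ≠ -2 ∨ 4*n ≤ -13) → ((n < x - 5 → ((3*c = 4*x + 4 ∧ c ≤ 4) ∨ c < -4)) ∧ ((¬(n < x - 5)) → ((12*c = 2*x - 4 ∧ 4*c ≤ 6) ∨ 4*c < -2)))) ∧ ((¬(3*x ≠ -2 ∨ 4*n ≤ -13)) → ((3*c = 2*x - 10 ∧ c ≤ 4) ∨ c < -4))
Answer: WP = ((3*x ≠ -2 ∨ 4*n ≤ -13) → ((n < x - 5 → ((3*c = 4*x + 4 ∧ c ≤ 4) ∨ c < -4)) ∧ ((¬(n < x - 5)) → ((12*c = 2*x - 4 ∧ 4*c ≤ 6) ∨ 4*c < -2)))) ∧ ((¬(3*x ≠ -2 ∨ 4*n ≤ -13)) → ((3*c = 2*x - 10 ∧ c ≤ 4) ∨ c < -4))


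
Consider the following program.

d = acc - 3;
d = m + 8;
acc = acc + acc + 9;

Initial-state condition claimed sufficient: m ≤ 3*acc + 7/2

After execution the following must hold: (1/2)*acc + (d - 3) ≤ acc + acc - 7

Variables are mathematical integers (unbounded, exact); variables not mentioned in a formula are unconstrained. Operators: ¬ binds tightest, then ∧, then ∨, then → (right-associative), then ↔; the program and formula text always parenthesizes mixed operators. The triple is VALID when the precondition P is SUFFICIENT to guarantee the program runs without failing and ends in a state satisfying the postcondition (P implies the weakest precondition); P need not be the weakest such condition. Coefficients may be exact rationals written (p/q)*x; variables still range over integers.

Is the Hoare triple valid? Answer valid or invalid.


Working backward. After the program, the postcondition (1/2)*acc + (d - 3) ≤ acc + acc - 7 must hold; in canonical form it is d ≤ (3/2)*acc - 4.
Before acc := acc + acc + 9: d ≤ 3*acc + 19/2
Before d := m + 8: m ≤ 3*acc + 3/2
Before d := acc - 3: m ≤ 3*acc + 3/2
The weakest precondition is m ≤ 3*acc + 3/2.
Check whether m ≤ 3*acc + 7/2 implies it.
Countermodel: at the initial state acc = 0, m = 2, the precondition holds but the weakest precondition fails.
Answer: invalid
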